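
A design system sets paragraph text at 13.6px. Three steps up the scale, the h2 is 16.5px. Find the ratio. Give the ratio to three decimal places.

1.067

r³ = 16.5 / 13.6, so r = (16.5/13.6)^(1/3).
r = 1.2132^(1/3) ≈ 1.0666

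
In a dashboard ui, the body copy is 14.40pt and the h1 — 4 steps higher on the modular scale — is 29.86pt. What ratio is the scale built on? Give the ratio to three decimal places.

1.200

r⁴ = 29.86 / 14.40, so r = (29.86/14.40)^(1/4).
r = 2.0736^(1/4) ≈ 1.2000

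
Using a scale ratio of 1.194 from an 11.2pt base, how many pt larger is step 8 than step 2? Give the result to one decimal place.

30.3pt

Step 2: 11.2 × 1.194² = 15.967pt
Step 8: 11.2 × 1.194⁸ = 46.265pt
Difference: 46.265 − 15.967 = 30.298pt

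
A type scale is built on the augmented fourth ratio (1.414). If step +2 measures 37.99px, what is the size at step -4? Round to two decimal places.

4.75px

The gap is -4 − (2) = -6 steps, so the factor is 1.414^-6.
37.99 ÷ 1.414⁶ = 37.99 ÷ 7.99275 ≈ 4.753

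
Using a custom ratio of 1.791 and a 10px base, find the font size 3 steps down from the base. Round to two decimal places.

1.74px

Each step on a modular scale multiplies by the ratio, so the size n steps from the base is base × ratioⁿ.
10.0 ÷ 1.791³ = 10.0 ÷ 5.74496 ≈ 1.74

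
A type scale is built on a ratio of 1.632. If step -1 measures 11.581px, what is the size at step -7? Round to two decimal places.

Moving from step -1 to step -7 is 6 steps down, so divide by r⁶.
11.581 ÷ 1.632⁶ = 11.581 ÷ 18.89387 ≈ 0.613

0.61px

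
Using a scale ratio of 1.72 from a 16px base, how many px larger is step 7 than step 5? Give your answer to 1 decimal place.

471.7px

Step 5: 16.0 × 1.72⁵ = 240.859px
Step 7: 16.0 × 1.72⁷ = 712.556px
Difference: 712.556 − 240.859 = 471.697px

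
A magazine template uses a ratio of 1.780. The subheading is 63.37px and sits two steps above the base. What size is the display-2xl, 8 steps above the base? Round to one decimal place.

63.37 × 1.780⁶ = 63.37 × 31.80680 ≈ 2015.597

2015.6px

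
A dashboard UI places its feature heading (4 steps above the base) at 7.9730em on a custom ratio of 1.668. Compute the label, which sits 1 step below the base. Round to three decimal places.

0.618em

7.9730 ÷ 1.668⁵ = 7.9730 ÷ 12.91161 ≈ 0.618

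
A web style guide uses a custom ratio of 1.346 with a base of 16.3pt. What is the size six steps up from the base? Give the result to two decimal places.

16.3 × 1.346⁶ = 16.3 × 5.94662 ≈ 96.93

96.93pt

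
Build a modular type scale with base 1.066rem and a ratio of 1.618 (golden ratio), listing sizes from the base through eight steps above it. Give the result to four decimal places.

Step 0: 1.066rem
Step 1: 1.066 × 1.618 = 1.7248
Step 2: 1.066 × 1.618² = 2.7907
Step 3: 1.066 × 1.618³ = 4.5154
Step 4: 1.066 × 1.618⁴ = 7.3059
Step 5: 1.066 × 1.618⁵ = 11.8209
Step 6: 1.066 × 1.618⁶ = 19.1262
Step 7: 1.066 × 1.618⁷ = 30.9462
Step 8: 1.066 × 1.618⁸ = 50.0709

1.0660rem, 1.7248rem, 2.7907rem, 4.5154rem, 7.3059rem, 11.8209rem, 19.1262rem, 30.9462rem, 50.0709rem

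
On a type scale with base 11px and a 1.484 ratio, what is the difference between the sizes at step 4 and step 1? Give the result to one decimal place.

Step 1: 11.0 × 1.484 = 16.324px
Step 4: 11.0 × 1.484⁴ = 53.349px
Difference: 53.349 − 16.324 = 37.025px

37.0px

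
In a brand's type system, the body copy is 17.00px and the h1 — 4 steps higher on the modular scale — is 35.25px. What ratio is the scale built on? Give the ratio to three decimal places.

1.200

r⁴ = 35.25 / 17.00, so r = (35.25/17.00)^(1/4).
r = 2.0735^(1/4) ≈ 1.2000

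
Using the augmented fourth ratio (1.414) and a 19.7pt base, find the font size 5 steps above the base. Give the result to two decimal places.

Every step multiplies by the scale ratio.
19.7 × 1.414⁵ = 19.7 × 5.65258 ≈ 111.36

111.36pt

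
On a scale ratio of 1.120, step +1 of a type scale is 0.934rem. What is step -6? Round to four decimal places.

0.4225rem

0.934 ÷ 1.120⁷ = 0.934 ÷ 2.21068 ≈ 0.4225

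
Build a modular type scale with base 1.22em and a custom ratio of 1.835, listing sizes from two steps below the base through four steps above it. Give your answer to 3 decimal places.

0.362em, 0.665em, 1.220em, 2.239em, 4.108em, 7.538em, 13.833em

Step -2: 1.22 ÷ 1.835² = 0.362
Step -1: 1.22 ÷ 1.835 = 0.665
Step 0: 1.22em
Step 1: 1.22 × 1.835 = 2.239
Step 2: 1.22 × 1.835² = 4.108
Step 3: 1.22 × 1.835³ = 7.538
Step 4: 1.22 × 1.835⁴ = 13.833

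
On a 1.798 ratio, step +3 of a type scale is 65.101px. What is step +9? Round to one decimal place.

2199.5px

65.101 × 1.798⁶ = 65.101 × 33.78610 ≈ 2199.509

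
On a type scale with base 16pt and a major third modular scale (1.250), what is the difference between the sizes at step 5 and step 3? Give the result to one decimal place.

17.6pt

Step 3: 16.0 × 1.250³ = 31.250pt
Step 5: 16.0 × 1.250⁵ = 48.828pt
Difference: 48.828 − 31.250 = 17.578pt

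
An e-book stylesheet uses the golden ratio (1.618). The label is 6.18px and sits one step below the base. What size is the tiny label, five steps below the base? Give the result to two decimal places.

0.90px

Moving from step -1 to step -5 is 4 steps down, so divide by r⁴.
6.18 ÷ 1.618⁴ = 6.18 ÷ 6.85353 ≈ 0.902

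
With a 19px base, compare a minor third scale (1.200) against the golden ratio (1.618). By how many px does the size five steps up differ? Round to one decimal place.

Minor third: 19.0 × 1.200⁵ = 47.278px
Golden ratio: 19.0 × 1.618⁵ = 210.691px
Difference: 210.691 − 47.278 = 163.413px

163.4px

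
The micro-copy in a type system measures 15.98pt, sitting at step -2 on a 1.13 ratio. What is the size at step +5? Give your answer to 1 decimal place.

Moving from step -2 to step +5 is 7 steps up, so multiply by r⁷.
15.98 × 1.13⁷ = 15.98 × 2.35261 ≈ 37.595

37.6pt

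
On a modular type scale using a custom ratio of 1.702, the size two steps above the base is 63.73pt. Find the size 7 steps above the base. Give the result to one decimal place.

910.2pt

63.73 × 1.702⁵ = 63.73 × 14.28229 ≈ 910.210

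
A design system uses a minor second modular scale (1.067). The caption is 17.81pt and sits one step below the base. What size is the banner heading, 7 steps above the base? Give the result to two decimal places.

29.92pt

The gap is 7 − (-1) = 8 steps, so the factor is 1.067^8.
17.81 × 1.067⁸ = 17.81 × 1.68002 ≈ 29.921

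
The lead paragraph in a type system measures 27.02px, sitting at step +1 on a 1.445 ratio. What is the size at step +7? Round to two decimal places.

27.02 × 1.445⁶ = 27.02 × 9.10347 ≈ 245.976

245.98px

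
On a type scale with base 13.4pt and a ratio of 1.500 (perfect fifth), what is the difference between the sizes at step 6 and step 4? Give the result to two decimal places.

Step 4: 13.4 × 1.500⁴ = 67.8375pt
Step 6: 13.4 × 1.500⁶ = 152.6344pt
Difference: 152.6344 − 67.8375 = 84.7969pt

84.80pt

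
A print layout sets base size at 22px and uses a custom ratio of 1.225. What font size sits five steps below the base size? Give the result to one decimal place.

8.0px

Every step multiplies by the scale ratio.
22.0 ÷ 1.225⁵ = 22.0 ÷ 2.75855 ≈ 7.98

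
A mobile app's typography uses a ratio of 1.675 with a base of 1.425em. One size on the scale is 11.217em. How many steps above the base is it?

4

1.675ⁿ = 11.217 / 1.425 = 7.8716
n = ln(7.8716) / ln(1.675) = 2.0633 / 0.5158 ≈ 4.00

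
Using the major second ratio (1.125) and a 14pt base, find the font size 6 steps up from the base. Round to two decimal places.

28.38pt

14.0 × 1.125⁶ = 14.0 × 2.02729 ≈ 28.38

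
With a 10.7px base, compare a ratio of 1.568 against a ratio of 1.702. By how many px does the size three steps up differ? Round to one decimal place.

At 1.568: 10.7 × 1.568³ = 41.250px
At 1.702: 10.7 × 1.702³ = 52.755px
Difference: 52.755 − 41.250 = 11.505px

11.5px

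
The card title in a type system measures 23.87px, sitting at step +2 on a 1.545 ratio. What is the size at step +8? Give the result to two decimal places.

The gap is 8 − (2) = 6 steps, so the factor is 1.545^6.
23.87 × 1.545⁶ = 23.87 × 13.60100 ≈ 324.656

324.66px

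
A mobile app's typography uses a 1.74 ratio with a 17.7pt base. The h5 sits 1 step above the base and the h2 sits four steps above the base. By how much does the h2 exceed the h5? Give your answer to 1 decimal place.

131.4pt

Step 1: 17.7 × 1.74 = 30.798pt
Step 4: 17.7 × 1.74⁴ = 162.245pt
Difference: 162.245 − 30.798 = 131.447pt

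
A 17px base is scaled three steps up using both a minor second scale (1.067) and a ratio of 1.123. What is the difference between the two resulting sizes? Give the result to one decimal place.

Minor second: 17.0 × 1.067³ = 20.651px
At 1.123: 17.0 × 1.123³ = 24.076px
Difference: 24.076 − 20.651 = 3.425px

3.4px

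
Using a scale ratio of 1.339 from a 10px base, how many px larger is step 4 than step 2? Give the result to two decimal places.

14.22px

Step 2: 10.0 × 1.339² = 17.9292px
Step 4: 10.0 × 1.339⁴ = 32.1457px
Difference: 32.1457 − 17.9292 = 14.2165px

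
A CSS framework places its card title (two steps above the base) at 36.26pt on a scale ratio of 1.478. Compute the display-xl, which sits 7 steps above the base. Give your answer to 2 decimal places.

255.74pt

The gap is 7 − (2) = 5 steps, so the factor is 1.478^5.
36.26 × 1.478⁵ = 36.26 × 7.05297 ≈ 255.741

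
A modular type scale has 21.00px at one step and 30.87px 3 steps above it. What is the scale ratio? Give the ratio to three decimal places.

The ratio satisfies 21.00 × r³ = 30.87, so r = (30.87 / 21.00)^(1/3).
r = 1.4700^(1/3) ≈ 1.1370

1.137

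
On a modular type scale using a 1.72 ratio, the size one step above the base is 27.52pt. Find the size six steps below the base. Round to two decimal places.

The gap is -6 − (1) = -7 steps, so the factor is 1.72^-7.
27.52 ÷ 1.72⁷ = 27.52 ÷ 44.53476 ≈ 0.618

0.62pt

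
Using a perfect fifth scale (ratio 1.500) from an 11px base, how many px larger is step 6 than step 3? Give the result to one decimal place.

88.2px

Step 3: 11.0 × 1.500³ = 37.125px
Step 6: 11.0 × 1.500⁶ = 125.297px
Difference: 125.297 − 37.125 = 88.172px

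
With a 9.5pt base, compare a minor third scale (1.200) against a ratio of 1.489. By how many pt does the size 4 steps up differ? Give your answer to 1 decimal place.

Minor third: 9.5 × 1.200⁴ = 19.699pt
At 1.489: 9.5 × 1.489⁴ = 46.698pt
Difference: 46.698 − 19.699 = 26.999pt

27.0pt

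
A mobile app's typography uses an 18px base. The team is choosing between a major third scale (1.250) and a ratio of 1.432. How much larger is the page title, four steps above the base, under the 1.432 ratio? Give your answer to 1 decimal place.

Major third: 18.0 × 1.250⁴ = 43.945px
At 1.432: 18.0 × 1.432⁴ = 75.691px
Difference: 75.691 − 43.945 = 31.746px

31.7px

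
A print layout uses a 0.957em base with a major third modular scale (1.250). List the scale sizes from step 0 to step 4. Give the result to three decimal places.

Step 0: 0.957em
Step 1: 0.957 × 1.250 = 1.196
Step 2: 0.957 × 1.250² = 1.495
Step 3: 0.957 × 1.250³ = 1.869
Step 4: 0.957 × 1.250⁴ = 2.336

0.957em, 1.196em, 1.495em, 1.869em, 2.336em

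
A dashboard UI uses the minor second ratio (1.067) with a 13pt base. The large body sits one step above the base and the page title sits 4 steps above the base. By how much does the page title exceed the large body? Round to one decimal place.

Step 1: 13.0 × 1.067 = 13.871pt
Step 4: 13.0 × 1.067⁴ = 16.850pt
Difference: 16.850 − 13.871 = 2.979pt

3.0pt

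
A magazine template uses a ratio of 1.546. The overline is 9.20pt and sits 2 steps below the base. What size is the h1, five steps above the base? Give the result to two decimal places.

194.20pt

Moving from step -2 to step +5 is 7 steps up, so multiply by r⁷.
9.20 × 1.546⁷ = 9.20 × 21.10894 ≈ 194.202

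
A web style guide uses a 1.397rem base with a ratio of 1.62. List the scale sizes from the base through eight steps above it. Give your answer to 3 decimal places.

1.397rem, 2.263rem, 3.666rem, 5.939rem, 9.622rem, 15.587rem, 25.251rem, 40.907rem, 66.270rem

Step 0: 1.397rem
Step 1: 1.397 × 1.62 = 2.263
Step 2: 1.397 × 1.62² = 3.666
Step 3: 1.397 × 1.62³ = 5.939
Step 4: 1.397 × 1.62⁴ = 9.622
Step 5: 1.397 × 1.62⁵ = 15.587
Step 6: 1.397 × 1.62⁶ = 25.251
Step 7: 1.397 × 1.62⁷ = 40.907
Step 8: 1.397 × 1.62⁸ = 66.270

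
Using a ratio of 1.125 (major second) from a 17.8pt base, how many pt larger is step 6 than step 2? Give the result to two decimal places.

Step 2: 17.8 × 1.125² = 22.5281pt
Step 6: 17.8 × 1.125⁶ = 36.0857pt
Difference: 36.0857 − 22.5281 = 13.5576pt

13.56pt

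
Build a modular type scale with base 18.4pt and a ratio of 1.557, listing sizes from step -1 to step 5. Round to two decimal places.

11.82pt, 18.40pt, 28.65pt, 44.61pt, 69.45pt, 108.14pt, 168.37pt

Step -1: 18.4 ÷ 1.557 = 11.82
Step 0: 18.4pt
Step 1: 18.4 × 1.557 = 28.65
Step 2: 18.4 × 1.557² = 44.61
Step 3: 18.4 × 1.557³ = 69.45
Step 4: 18.4 × 1.557⁴ = 108.14
Step 5: 18.4 × 1.557⁵ = 168.37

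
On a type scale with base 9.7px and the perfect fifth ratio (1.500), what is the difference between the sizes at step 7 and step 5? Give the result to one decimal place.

Step 5: 9.7 × 1.500⁵ = 73.659px
Step 7: 9.7 × 1.500⁷ = 165.734px
Difference: 165.734 − 73.659 = 92.075px

92.1px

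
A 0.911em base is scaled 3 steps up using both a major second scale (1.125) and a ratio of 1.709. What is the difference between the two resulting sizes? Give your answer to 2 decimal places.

Major second: 0.911 × 1.125³ = 1.2971em
At 1.709: 0.911 × 1.709³ = 4.5472em
Difference: 4.5472 − 1.2971 = 3.2501em

3.25em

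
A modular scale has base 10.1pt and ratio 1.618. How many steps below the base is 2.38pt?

1.618ⁿ = 10.1 / 2.38 = 4.2437
n = ln(4.2437) / ln(1.618) = 1.4454 / 0.4812 ≈ 3.00

3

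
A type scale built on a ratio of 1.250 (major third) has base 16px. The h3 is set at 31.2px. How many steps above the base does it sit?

3

1.250ⁿ = 31.2 / 16 = 1.9500
n = ln(1.9500) / ln(1.250) = 0.6678 / 0.2231 ≈ 2.99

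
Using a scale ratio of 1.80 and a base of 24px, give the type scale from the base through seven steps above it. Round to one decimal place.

24.0px, 43.2px, 77.8px, 140.0px, 251.9px, 453.5px, 816.3px, 1469.3px

Step 0: 24px
Step 1: 24.0 × 1.80 = 43.2
Step 2: 24.0 × 1.80² = 77.8
Step 3: 24.0 × 1.80³ = 140.0
Step 4: 24.0 × 1.80⁴ = 251.9
Step 5: 24.0 × 1.80⁵ = 453.5
Step 6: 24.0 × 1.80⁶ = 816.3
Step 7: 24.0 × 1.80⁷ = 1469.3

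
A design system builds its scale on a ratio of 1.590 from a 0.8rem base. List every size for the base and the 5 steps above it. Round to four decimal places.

Step 0: 0.8rem
Step 1: 0.8 × 1.590 = 1.2720
Step 2: 0.8 × 1.590² = 2.0225
Step 3: 0.8 × 1.590³ = 3.2157
Step 4: 0.8 × 1.590⁴ = 5.1130
Step 5: 0.8 × 1.590⁵ = 8.1297

0.8000rem, 1.2720rem, 2.0225rem, 3.2157rem, 5.1130rem, 8.1297rem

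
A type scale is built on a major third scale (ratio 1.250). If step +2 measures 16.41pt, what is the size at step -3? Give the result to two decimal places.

The gap is -3 − (2) = -5 steps, so the factor is 1.250^-5.
16.41 ÷ 1.250⁵ = 16.41 ÷ 3.05176 ≈ 5.377

5.38pt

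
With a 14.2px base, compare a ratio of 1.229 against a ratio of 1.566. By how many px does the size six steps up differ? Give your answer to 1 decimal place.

At 1.229: 14.2 × 1.229⁶ = 48.933px
At 1.566: 14.2 × 1.566⁶ = 209.430px
Difference: 209.430 − 48.933 = 160.497px

160.5px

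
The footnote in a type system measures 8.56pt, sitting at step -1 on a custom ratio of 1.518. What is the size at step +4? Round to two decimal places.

8.56 × 1.518⁵ = 8.56 × 8.06044 ≈ 68.997

69.00pt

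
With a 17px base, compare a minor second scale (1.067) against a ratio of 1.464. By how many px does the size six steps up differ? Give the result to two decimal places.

Minor second: 17.0 × 1.067⁶ = 25.0862px
At 1.464: 17.0 × 1.464⁶ = 167.3768px
Difference: 167.3768 − 25.0862 = 142.2906px

142.29px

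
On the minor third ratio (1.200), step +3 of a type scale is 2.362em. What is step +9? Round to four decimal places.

7.0529em

2.362 × 1.200⁶ = 2.362 × 2.98598 ≈ 7.0529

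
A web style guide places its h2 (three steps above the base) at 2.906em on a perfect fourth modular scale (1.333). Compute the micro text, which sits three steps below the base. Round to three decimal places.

0.518em

The gap is -3 − (3) = -6 steps, so the factor is 1.333^-6.
2.906 ÷ 1.333⁶ = 2.906 ÷ 5.61023 ≈ 0.518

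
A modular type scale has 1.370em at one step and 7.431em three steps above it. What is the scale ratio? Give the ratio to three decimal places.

r³ = 7.431 / 1.370, so r = (7.431/1.370)^(1/3).
r = 5.4241^(1/3) ≈ 1.7570

1.757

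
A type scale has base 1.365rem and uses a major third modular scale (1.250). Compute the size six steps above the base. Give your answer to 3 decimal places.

1.365 × 1.250⁶ = 1.365 × 3.81470 ≈ 5.207

5.207rem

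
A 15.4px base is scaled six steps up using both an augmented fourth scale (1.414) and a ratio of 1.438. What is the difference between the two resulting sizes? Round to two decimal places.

13.08px

Augmented fourth: 15.4 × 1.414⁶ = 123.0884px
At 1.438: 15.4 × 1.438⁶ = 136.1677px
Difference: 136.1677 − 123.0884 = 13.0793px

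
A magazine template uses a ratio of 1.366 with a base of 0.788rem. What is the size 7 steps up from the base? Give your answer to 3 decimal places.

6.993rem

0.788 × 1.366⁷ = 0.788 × 8.87472 ≈ 6.993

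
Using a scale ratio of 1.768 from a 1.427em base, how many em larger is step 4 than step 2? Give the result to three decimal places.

9.482em

Step 2: 1.427 × 1.768² = 4.46055em
Step 4: 1.427 × 1.768⁴ = 13.94290em
Difference: 13.94290 − 4.46055 = 9.48235em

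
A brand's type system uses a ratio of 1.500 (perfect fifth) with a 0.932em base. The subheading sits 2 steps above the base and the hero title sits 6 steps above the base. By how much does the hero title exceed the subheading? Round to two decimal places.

8.52em

Step 2: 0.932 × 1.500² = 2.0970em
Step 6: 0.932 × 1.500⁶ = 10.6161em
Difference: 10.6161 − 2.0970 = 8.5191em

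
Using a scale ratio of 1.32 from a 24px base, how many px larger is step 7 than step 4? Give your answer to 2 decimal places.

Step 4: 24.0 × 1.32⁴ = 72.8630px
Step 7: 24.0 × 1.32⁷ = 167.5825px
Difference: 167.5825 − 72.8630 = 94.7195px

94.72px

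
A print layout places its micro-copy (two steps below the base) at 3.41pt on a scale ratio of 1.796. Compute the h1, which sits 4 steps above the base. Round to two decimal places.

3.41 × 1.796⁶ = 3.41 × 33.56124 ≈ 114.444

114.44pt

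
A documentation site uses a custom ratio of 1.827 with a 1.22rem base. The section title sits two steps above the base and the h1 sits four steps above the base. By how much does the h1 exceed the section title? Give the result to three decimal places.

9.521rem

Step 2: 1.22 × 1.827² = 4.07227rem
Step 4: 1.22 × 1.827⁴ = 13.59296rem
Difference: 13.59296 − 4.07227 = 9.52069rem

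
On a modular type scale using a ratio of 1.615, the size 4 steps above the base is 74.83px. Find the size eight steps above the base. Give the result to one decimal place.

509.1px

The gap is 8 − (4) = 4 steps, so the factor is 1.615^4.
74.83 × 1.615⁴ = 74.83 × 6.80284 ≈ 509.056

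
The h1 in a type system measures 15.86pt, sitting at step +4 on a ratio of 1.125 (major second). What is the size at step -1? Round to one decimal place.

The gap is -1 − (4) = -5 steps, so the factor is 1.125^-5.
15.86 ÷ 1.125⁵ = 15.86 ÷ 1.80203 ≈ 8.801

8.8pt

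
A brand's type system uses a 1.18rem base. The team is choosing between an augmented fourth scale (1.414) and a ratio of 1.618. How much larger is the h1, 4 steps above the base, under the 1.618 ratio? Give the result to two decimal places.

3.37rem

Augmented fourth: 1.18 × 1.414⁴ = 4.7171rem
At 1.618: 1.18 × 1.618⁴ = 8.0872rem
Difference: 8.0872 − 4.7171 = 3.3701rem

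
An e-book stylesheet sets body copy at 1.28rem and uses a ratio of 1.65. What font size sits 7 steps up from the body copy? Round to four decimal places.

42.6184rem

Each step on a modular scale multiplies by the ratio, so the size n steps from the base is base × ratioⁿ.
1.28 × 1.65⁷ = 1.28 × 33.29566 ≈ 42.6184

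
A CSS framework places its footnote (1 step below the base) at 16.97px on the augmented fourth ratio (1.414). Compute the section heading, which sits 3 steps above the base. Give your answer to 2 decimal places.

Moving from step -1 to step +3 is 4 steps up, so multiply by r⁴.
16.97 × 1.414⁴ = 16.97 × 3.99758 ≈ 67.839

67.84px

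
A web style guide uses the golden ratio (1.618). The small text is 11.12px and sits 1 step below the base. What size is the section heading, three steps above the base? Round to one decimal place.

76.2px

11.12 × 1.618⁴ = 11.12 × 6.85353 ≈ 76.211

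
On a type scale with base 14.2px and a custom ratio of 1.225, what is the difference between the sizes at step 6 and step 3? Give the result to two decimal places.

Step 3: 14.2 × 1.225³ = 26.1034px
Step 6: 14.2 × 1.225⁶ = 47.9849px
Difference: 47.9849 − 26.1034 = 21.8815px

21.88px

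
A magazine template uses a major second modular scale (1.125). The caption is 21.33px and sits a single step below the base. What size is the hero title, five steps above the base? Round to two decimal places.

21.33 × 1.125⁶ = 21.33 × 2.02729 ≈ 43.242

43.24px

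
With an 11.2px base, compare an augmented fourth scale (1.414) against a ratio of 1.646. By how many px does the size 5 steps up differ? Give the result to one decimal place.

Augmented fourth: 11.2 × 1.414⁵ = 63.309px
At 1.646: 11.2 × 1.646⁵ = 135.322px
Difference: 135.322 − 63.309 = 72.013px

72.0px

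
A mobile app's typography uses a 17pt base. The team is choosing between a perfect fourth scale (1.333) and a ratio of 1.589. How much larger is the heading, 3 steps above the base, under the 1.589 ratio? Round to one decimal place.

Perfect fourth: 17.0 × 1.333³ = 40.266pt
At 1.589: 17.0 × 1.589³ = 68.206pt
Difference: 68.206 − 40.266 = 27.940pt

27.9pt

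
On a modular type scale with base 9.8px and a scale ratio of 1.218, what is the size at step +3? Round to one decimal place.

Every step multiplies by the scale ratio.
9.8 × 1.218³ = 9.8 × 1.80693 ≈ 17.71

17.7px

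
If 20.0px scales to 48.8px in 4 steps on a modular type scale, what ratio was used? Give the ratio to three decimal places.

The ratio satisfies 20.0 × r⁴ = 48.8, so r = (48.8 / 20.0)^(1/4).
r = 2.4400^(1/4) ≈ 1.2498

1.250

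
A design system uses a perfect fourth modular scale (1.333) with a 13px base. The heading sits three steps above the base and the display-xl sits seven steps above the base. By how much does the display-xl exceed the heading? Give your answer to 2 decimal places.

Step 3: 13.0 × 1.333³ = 30.7917px
Step 7: 13.0 × 1.333⁷ = 97.2197px
Difference: 97.2197 − 30.7917 = 66.4280px

66.43px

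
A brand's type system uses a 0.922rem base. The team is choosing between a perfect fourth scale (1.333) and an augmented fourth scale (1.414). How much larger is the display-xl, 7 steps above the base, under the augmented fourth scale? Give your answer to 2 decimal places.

3.53rem

Perfect fourth: 0.922 × 1.333⁷ = 6.8951rem
Augmented fourth: 0.922 × 1.414⁷ = 10.4202rem
Difference: 10.4202 − 6.8951 = 3.5251rem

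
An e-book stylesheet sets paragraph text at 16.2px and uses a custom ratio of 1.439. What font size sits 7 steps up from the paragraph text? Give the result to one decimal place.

16.2 × 1.439⁷ = 16.2 × 12.77690 ≈ 206.99

207.0px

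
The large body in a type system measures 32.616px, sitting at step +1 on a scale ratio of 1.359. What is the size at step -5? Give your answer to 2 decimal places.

The gap is -5 − (1) = -6 steps, so the factor is 1.359^-6.
32.616 ÷ 1.359⁶ = 32.616 ÷ 6.29965 ≈ 5.177

5.18px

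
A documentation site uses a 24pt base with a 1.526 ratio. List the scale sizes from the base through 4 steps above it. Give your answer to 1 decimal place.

24.0pt, 36.6pt, 55.9pt, 85.3pt, 130.1pt

Step 0: 24pt
Step 1: 24.0 × 1.526 = 36.6
Step 2: 24.0 × 1.526² = 55.9
Step 3: 24.0 × 1.526³ = 85.3
Step 4: 24.0 × 1.526⁴ = 130.1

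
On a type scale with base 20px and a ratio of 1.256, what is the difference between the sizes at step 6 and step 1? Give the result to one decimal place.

53.4px

Step 1: 20.0 × 1.256 = 25.120px
Step 6: 20.0 × 1.256⁶ = 78.518px
Difference: 78.518 − 25.120 = 53.398px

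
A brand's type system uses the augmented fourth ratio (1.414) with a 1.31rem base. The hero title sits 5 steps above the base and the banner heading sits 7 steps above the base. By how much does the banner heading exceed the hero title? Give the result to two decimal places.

Step 5: 1.31 × 1.414⁵ = 7.4049rem
Step 7: 1.31 × 1.414⁷ = 14.8053rem
Difference: 14.8053 − 7.4049 = 7.4004rem

7.40rem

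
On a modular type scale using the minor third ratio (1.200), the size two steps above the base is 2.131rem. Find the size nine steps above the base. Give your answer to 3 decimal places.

7.636rem

Moving from step +2 to step +9 is 7 steps up, so multiply by r⁷.
2.131 × 1.200⁷ = 2.131 × 3.58318 ≈ 7.636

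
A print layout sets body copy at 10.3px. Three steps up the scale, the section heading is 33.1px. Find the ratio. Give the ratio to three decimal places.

1.476

The ratio satisfies 10.3 × r³ = 33.1, so r = (33.1 / 10.3)^(1/3).
r = 3.2136^(1/3) ≈ 1.4757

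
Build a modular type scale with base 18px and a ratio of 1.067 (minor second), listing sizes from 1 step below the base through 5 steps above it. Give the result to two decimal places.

16.87px, 18.00px, 19.21px, 20.49px, 21.87px, 23.33px, 24.89px

Step -1: 18.0 ÷ 1.067 = 16.87
Step 0: 18px
Step 1: 18.0 × 1.067 = 19.21
Step 2: 18.0 × 1.067² = 20.49
Step 3: 18.0 × 1.067³ = 21.87
Step 4: 18.0 × 1.067⁴ = 23.33
Step 5: 18.0 × 1.067⁵ = 24.89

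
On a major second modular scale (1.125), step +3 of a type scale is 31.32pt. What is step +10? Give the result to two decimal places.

31.32 × 1.125⁷ = 31.32 × 2.28070 ≈ 71.431

71.43pt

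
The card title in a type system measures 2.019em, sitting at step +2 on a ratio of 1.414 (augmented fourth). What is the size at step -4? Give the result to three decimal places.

0.253em

2.019 ÷ 1.414⁶ = 2.019 ÷ 7.99275 ≈ 0.253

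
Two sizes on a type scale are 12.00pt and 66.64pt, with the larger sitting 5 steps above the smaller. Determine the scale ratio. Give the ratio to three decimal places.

1.409

The ratio satisfies 12.00 × r⁵ = 66.64, so r = (66.64 / 12.00)^(1/5).
r = 5.5533^(1/5) ≈ 1.4090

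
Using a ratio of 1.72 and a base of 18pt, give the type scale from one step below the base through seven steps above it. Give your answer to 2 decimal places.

Step -1: 18.0 ÷ 1.72 = 10.47
Step 0: 18pt
Step 1: 18.0 × 1.72 = 30.96
Step 2: 18.0 × 1.72² = 53.25
Step 3: 18.0 × 1.72³ = 91.59
Step 4: 18.0 × 1.72⁴ = 157.54
Step 5: 18.0 × 1.72⁵ = 270.97
Step 6: 18.0 × 1.72⁶ = 466.06
Step 7: 18.0 × 1.72⁷ = 801.63

10.47pt, 18.00pt, 30.96pt, 53.25pt, 91.59pt, 157.54pt, 270.97pt, 466.06pt, 801.63pt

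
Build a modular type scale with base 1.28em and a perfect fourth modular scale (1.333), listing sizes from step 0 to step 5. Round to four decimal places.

Step 0: 1.28em
Step 1: 1.28 × 1.333 = 1.7062
Step 2: 1.28 × 1.333² = 2.2744
Step 3: 1.28 × 1.333³ = 3.0318
Step 4: 1.28 × 1.333⁴ = 4.0414
Step 5: 1.28 × 1.333⁵ = 5.3872

1.2800em, 1.7062em, 2.2744em, 3.0318em, 4.0414em, 5.3872em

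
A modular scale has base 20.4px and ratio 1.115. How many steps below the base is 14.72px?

1.115ⁿ = 20.4 / 14.72 = 1.3859
n = ln(1.3859) / ln(1.115) = 0.3263 / 0.1089 ≈ 3.00

3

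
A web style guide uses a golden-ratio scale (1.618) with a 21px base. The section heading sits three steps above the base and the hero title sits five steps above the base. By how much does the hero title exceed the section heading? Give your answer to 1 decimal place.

Step 3: 21.0 × 1.618³ = 88.952px
Step 5: 21.0 × 1.618⁵ = 232.869px
Difference: 232.869 − 88.952 = 143.917px

143.9px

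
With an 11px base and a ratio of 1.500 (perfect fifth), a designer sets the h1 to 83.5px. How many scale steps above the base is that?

1.500ⁿ = 83.5 / 11 = 7.5909
n = ln(7.5909) / ln(1.500) = 2.0270 / 0.4055 ≈ 5.00

5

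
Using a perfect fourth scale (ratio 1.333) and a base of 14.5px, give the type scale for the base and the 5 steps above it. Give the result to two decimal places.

14.50px, 19.33px, 25.76px, 34.34px, 45.78px, 61.03px

Step 0: 14.5px
Step 1: 14.5 × 1.333 = 19.33
Step 2: 14.5 × 1.333² = 25.76
Step 3: 14.5 × 1.333³ = 34.34
Step 4: 14.5 × 1.333⁴ = 45.78
Step 5: 14.5 × 1.333⁵ = 61.03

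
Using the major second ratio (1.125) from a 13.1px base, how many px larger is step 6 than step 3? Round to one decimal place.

Step 3: 13.1 × 1.125³ = 18.652px
Step 6: 13.1 × 1.125⁶ = 26.557px
Difference: 26.557 − 18.652 = 7.905px

7.9px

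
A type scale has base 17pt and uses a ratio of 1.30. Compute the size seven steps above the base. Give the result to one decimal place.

Each step on a modular scale multiplies by the ratio, so the size n steps from the base is base × ratioⁿ.
17.0 × 1.30⁷ = 17.0 × 6.27485 ≈ 106.67

106.7pt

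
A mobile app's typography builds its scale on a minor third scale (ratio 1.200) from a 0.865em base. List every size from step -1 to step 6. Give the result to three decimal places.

Step -1: 0.865 ÷ 1.200 = 0.721
Step 0: 0.865em
Step 1: 0.865 × 1.200 = 1.038
Step 2: 0.865 × 1.200² = 1.246
Step 3: 0.865 × 1.200³ = 1.495
Step 4: 0.865 × 1.200⁴ = 1.794
Step 5: 0.865 × 1.200⁵ = 2.152
Step 6: 0.865 × 1.200⁶ = 2.583

0.721em, 0.865em, 1.038em, 1.246em, 1.495em, 1.794em, 2.152em, 2.583em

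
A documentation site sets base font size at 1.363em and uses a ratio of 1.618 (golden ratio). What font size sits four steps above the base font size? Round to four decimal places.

9.3414em

1.363 × 1.618⁴ = 1.363 × 6.85353 ≈ 9.3414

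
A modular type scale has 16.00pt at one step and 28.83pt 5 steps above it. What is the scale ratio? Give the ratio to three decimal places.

r⁵ = 28.83 / 16.00, so r = (28.83/16.00)^(1/5).
r = 1.8019^(1/5) ≈ 1.1250

1.125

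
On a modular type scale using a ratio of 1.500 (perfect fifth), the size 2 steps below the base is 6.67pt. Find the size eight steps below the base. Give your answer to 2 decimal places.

0.59pt

6.67 ÷ 1.500⁶ = 6.67 ÷ 11.39062 ≈ 0.586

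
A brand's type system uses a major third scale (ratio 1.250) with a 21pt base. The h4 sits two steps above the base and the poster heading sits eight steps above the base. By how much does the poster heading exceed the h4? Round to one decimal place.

Step 2: 21.0 × 1.250² = 32.812pt
Step 8: 21.0 × 1.250⁸ = 125.170pt
Difference: 125.170 − 32.812 = 92.358pt

92.4pt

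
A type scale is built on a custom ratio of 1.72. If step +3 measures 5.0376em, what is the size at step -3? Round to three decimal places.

0.195em

5.0376 ÷ 1.72⁶ = 5.0376 ÷ 25.89230 ≈ 0.195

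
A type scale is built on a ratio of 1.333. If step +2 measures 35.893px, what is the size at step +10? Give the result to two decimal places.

Moving from step +2 to step +10 is 8 steps up, so multiply by r⁸.
35.893 × 1.333⁸ = 35.893 × 9.96876 ≈ 357.809

357.81px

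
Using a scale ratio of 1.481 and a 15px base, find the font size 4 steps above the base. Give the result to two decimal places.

72.16px

15.0 × 1.481⁴ = 15.0 × 4.81083 ≈ 72.16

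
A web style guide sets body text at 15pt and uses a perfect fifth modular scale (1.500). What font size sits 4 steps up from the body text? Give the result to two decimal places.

Each step on a modular scale multiplies by the ratio, so the size n steps from the base is base × ratioⁿ.
15.0 × 1.500⁴ = 15.0 × 5.06250 ≈ 75.94

75.94pt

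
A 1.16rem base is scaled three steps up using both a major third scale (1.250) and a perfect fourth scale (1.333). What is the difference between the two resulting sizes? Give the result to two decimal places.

Major third: 1.16 × 1.250³ = 2.2656rem
Perfect fourth: 1.16 × 1.333³ = 2.7476rem
Difference: 2.7476 − 2.2656 = 0.4820rem

0.48rem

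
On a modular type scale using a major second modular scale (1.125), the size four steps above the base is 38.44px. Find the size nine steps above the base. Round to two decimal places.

69.27px

The gap is 9 − (4) = 5 steps, so the factor is 1.125^5.
38.44 × 1.125⁵ = 38.44 × 1.80203 ≈ 69.270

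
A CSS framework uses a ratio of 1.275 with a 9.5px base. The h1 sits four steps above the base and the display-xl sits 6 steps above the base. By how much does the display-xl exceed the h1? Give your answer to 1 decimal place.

Step 4: 9.5 × 1.275⁴ = 25.105px
Step 6: 9.5 × 1.275⁶ = 40.812px
Difference: 40.812 − 25.105 = 15.707px

15.7px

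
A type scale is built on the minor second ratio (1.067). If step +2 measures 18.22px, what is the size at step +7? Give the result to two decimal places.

The gap is 7 − (2) = 5 steps, so the factor is 1.067^5.
18.22 × 1.067⁵ = 18.22 × 1.38300 ≈ 25.198

25.20px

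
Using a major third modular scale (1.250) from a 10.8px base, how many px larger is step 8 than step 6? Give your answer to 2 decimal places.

23.17px

Step 6: 10.8 × 1.250⁶ = 41.1987px
Step 8: 10.8 × 1.250⁸ = 64.3730px
Difference: 64.3730 − 41.1987 = 23.1743px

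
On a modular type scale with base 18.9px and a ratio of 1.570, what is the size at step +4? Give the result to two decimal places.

18.9 × 1.570⁴ = 18.9 × 6.07573 ≈ 114.83

114.83px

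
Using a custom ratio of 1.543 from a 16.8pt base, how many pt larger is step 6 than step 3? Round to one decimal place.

Step 3: 16.8 × 1.543³ = 61.717pt
Step 6: 16.8 × 1.543⁶ = 226.728pt
Difference: 226.728 − 61.717 = 165.011pt

165.0pt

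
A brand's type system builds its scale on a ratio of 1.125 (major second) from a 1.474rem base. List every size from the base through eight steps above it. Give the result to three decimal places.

Step 0: 1.474rem
Step 1: 1.474 × 1.125 = 1.658
Step 2: 1.474 × 1.125² = 1.866
Step 3: 1.474 × 1.125³ = 2.099
Step 4: 1.474 × 1.125⁴ = 2.361
Step 5: 1.474 × 1.125⁵ = 2.656
Step 6: 1.474 × 1.125⁶ = 2.988
Step 7: 1.474 × 1.125⁷ = 3.362
Step 8: 1.474 × 1.125⁸ = 3.782

1.474rem, 1.658rem, 1.866rem, 2.099rem, 2.361rem, 2.656rem, 2.988rem, 3.362rem, 3.782rem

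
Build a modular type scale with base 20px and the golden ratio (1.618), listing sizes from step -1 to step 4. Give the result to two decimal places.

12.36px, 20.00px, 32.36px, 52.36px, 84.72px, 137.07px

Step -1: 20.0 ÷ 1.618 = 12.36
Step 0: 20px
Step 1: 20.0 × 1.618 = 32.36
Step 2: 20.0 × 1.618² = 52.36
Step 3: 20.0 × 1.618³ = 84.72
Step 4: 20.0 × 1.618⁴ = 137.07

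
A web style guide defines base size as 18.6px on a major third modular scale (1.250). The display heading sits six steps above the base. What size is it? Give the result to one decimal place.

Each step on a modular scale multiplies by the ratio, so the size n steps from the base is base × ratioⁿ.
18.6 × 1.250⁶ = 18.6 × 3.81470 ≈ 70.95

71.0px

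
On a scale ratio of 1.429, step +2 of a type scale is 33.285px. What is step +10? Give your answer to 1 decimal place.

578.8px

33.285 × 1.429⁸ = 33.285 × 17.38833 ≈ 578.771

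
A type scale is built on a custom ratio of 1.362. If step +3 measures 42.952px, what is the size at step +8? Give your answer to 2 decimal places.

Moving from step +3 to step +8 is 5 steps up, so multiply by r⁵.
42.952 × 1.362⁵ = 42.952 × 4.68690 ≈ 201.312

201.31px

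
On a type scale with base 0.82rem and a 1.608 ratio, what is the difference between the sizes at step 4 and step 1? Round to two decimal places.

4.16rem

Step 1: 0.82 × 1.608 = 1.3186rem
Step 4: 0.82 × 1.608⁴ = 5.4822rem
Difference: 5.4822 − 1.3186 = 4.1636rem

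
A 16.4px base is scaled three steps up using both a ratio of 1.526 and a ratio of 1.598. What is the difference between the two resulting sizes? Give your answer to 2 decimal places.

8.64px

At 1.526: 16.4 × 1.526³ = 58.2784px
At 1.598: 16.4 × 1.598³ = 66.9228px
Difference: 66.9228 − 58.2784 = 8.6444px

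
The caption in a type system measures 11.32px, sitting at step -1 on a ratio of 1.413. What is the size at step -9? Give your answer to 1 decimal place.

11.32 ÷ 1.413⁸ = 11.32 ÷ 15.89049 ≈ 0.712

0.7px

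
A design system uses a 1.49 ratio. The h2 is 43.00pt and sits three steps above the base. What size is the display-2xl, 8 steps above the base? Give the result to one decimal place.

315.8pt

43.00 × 1.49⁵ = 43.00 × 7.34398 ≈ 315.791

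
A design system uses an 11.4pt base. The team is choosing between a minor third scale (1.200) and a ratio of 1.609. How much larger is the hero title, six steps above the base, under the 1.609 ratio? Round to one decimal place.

163.8pt

Minor third: 11.4 × 1.200⁶ = 34.040pt
At 1.609: 11.4 × 1.609⁶ = 197.807pt
Difference: 197.807 − 34.040 = 163.767pt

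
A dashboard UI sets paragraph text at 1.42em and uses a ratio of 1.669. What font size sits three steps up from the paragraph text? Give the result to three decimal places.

Each step on a modular scale multiplies by the ratio, so the size n steps from the base is base × ratioⁿ.
1.42 × 1.669³ = 1.42 × 4.64910 ≈ 6.602

6.602em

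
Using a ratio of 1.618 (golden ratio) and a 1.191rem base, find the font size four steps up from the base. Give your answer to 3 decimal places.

8.163rem

1.191 × 1.618⁴ = 1.191 × 6.85353 ≈ 8.163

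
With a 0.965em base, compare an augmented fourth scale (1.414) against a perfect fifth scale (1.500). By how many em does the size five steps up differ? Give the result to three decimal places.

Augmented fourth: 0.965 × 1.414⁵ = 5.45474em
Perfect fifth: 0.965 × 1.500⁵ = 7.32797em
Difference: 7.32797 − 5.45474 = 1.87323em

1.873em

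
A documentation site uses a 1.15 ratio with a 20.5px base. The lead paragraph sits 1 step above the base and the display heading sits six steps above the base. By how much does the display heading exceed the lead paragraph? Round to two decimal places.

Step 1: 20.5 × 1.15 = 23.5750px
Step 6: 20.5 × 1.15⁶ = 47.4177px
Difference: 47.4177 − 23.5750 = 23.8427px

23.84px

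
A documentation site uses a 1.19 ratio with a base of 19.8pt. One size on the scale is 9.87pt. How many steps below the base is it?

4

1.19ⁿ = 19.8 / 9.87 = 2.0061
n = ln(2.0061) / ln(1.19) = 0.6962 / 0.1740 ≈ 4.00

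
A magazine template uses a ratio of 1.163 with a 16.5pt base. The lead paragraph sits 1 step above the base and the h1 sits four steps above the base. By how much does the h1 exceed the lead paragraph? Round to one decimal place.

11.0pt

Step 1: 16.5 × 1.163 = 19.189pt
Step 4: 16.5 × 1.163⁴ = 30.186pt
Difference: 30.186 − 19.189 = 10.997pt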